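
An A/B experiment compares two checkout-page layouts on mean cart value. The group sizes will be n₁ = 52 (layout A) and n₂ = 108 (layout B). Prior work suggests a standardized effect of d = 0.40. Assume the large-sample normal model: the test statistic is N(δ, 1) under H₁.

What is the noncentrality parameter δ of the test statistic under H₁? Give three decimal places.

δ ≈ 2.370

δ = d / √(1/n₁ + 1/n₂) = 0.40 / √(1/52 + 1/108) = 2.3698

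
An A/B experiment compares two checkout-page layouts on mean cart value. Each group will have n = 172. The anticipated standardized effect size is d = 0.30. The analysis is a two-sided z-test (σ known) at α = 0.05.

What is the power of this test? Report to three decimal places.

Power ≈ 0.794

Noncentrality parameter: λ = d·√(n/2) = 0.30 × √(172/2) = 2.7821
Critical value for a two-sided test at α = 0.05: z_{α/2} = 1.960.
Power = Φ(λ − 1.960) + Φ(−λ − 1.960) = Φ(0.822) + Φ(-4.742) = 0.7945 + 0.0000 = 0.7945.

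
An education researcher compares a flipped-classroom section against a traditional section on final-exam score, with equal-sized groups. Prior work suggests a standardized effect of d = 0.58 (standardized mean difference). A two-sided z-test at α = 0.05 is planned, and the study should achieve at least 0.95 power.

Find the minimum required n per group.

Set Φ(δ − 1.960) = 0.95; then δ − 1.960 = Φ⁻¹(0.95) = 1.645, giving δ = 3.605.
(The Φ(−δ − z_{α/2}) term is vanishingly small for δ > 0 and is dropped in the standard sample-size formula.)
δ = d·√(n/2) ⇒ n = 2(δ/d)² = 2 × (3.605 / 0.58)² = 77.26.
Rounding up, n = 78 per group.

n = 78 per group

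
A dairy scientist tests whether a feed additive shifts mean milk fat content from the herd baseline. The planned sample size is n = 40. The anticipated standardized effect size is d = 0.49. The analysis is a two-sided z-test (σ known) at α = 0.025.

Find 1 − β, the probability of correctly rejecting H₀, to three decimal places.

Power ≈ 0.804

Noncentrality parameter: δ = d·√n = 0.49 × √40 = 3.0990
Two-sided α = 0.025 → critical value z_{0.0125} = 2.241.
Power = Φ(δ − 2.241) + Φ(−δ − 2.241) = Φ(0.858) + Φ(-5.340) = 0.8045 + 0.0000 = 0.8045.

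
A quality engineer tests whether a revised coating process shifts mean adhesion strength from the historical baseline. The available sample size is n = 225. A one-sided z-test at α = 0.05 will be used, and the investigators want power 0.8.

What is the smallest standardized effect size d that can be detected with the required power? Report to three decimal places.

d ≈ 0.166

Need Φ(δ − 1.645) = 0.8, so δ = 1.645 + 0.842 = 2.486.
δ = d·√n ⇒ d = δ/√n = 2.486/√225 = 0.1658.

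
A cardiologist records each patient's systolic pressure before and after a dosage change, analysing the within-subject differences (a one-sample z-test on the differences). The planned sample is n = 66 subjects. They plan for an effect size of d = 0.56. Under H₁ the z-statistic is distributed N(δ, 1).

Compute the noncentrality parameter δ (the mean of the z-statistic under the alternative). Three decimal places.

δ ≈ 4.549

The noncentrality parameter scales effect size by the design's sample-size factor: δ = d·√n = 0.56 × √66 = 4.5495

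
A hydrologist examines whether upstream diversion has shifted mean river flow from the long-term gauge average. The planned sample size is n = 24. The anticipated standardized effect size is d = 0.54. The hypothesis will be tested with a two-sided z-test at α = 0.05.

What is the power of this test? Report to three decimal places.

Power ≈ 0.753

Noncentrality parameter: δ = d·√n = 0.54 × √24 = 2.6454
Critical value for a two-sided test at α = 0.05: z_{α/2} = 1.960.
Power = Φ(δ − 1.960) + Φ(−δ − 1.960) = Φ(0.685) + Φ(-4.605) = 0.7535 + 0.0000 = 0.7535.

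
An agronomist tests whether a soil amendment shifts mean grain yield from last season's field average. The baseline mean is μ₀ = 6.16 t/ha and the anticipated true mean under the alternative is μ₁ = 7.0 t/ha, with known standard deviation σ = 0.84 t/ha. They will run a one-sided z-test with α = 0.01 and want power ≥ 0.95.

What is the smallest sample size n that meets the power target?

n = 16

Standardized effect: d = |μ₁ − μ₀| / σ = |7.0 − 6.16| / 0.84 = 1.0000
Set Φ(δ − 2.326) = 0.95; then δ − 2.326 = Φ⁻¹(0.95) = 1.645, giving δ = 3.971.
δ = d·√n ⇒ n = (δ/d)² = (3.971 / 1.0000)² = 15.77.
Round up to the next whole unit.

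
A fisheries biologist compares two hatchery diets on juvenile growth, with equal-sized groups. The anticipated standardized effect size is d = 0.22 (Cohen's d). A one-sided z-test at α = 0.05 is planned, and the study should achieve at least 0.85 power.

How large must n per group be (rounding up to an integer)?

n = 298 per group

For power 0.85 need Φ(δ − z_{0.05}) = 0.85, so δ = z_{0.05} + z_{0.15} = 1.645 + 1.036 = 2.681.
δ = d·√(n/2) ⇒ n = 2(δ/d)² = 2 × (2.681 / 0.22)² = 297.08.
Rounding up, n = 298 per group.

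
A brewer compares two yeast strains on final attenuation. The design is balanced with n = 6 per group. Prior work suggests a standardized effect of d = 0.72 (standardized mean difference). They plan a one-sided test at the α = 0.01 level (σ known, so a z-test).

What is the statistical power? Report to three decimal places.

Power ≈ 0.140

Noncentrality parameter: δ = d·√(n/2) = 0.72 × √(6/2) = 1.2471
One-sided α = 0.01 → critical value z_{0.01} = 2.326.
Power = P(Z > 2.326 − δ) = Φ(-1.079) = 0.1402.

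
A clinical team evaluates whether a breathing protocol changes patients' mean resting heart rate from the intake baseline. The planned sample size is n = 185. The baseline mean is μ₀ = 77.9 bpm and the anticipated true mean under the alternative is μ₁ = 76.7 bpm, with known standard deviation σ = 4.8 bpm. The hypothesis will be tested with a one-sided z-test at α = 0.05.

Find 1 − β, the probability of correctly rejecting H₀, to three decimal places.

Standardized effect: d = |μ₁ − μ₀| / σ = |76.7 − 77.9| / 4.8 = 0.2500
Noncentrality parameter: δ = d·√n = 0.2500 × √185 = 3.4004
One-sided α = 0.05 → critical value z_{0.05} = 1.645.
Power = P(Z > 1.645 − δ) = Φ(1.756) = 0.9604.

Power ≈ 0.960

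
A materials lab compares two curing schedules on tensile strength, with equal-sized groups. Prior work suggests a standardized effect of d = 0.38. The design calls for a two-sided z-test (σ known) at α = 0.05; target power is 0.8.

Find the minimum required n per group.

n = 109 per group

Set Φ(δ − 1.960) = 0.8; then δ − 1.960 = Φ⁻¹(0.8) = 0.842, giving δ = 2.802.
(Ignoring the negligible lower-tail rejection probability gives the usual closed-form inversion.)
δ = d·√(n/2) ⇒ n = 2(δ/d)² = 2 × (2.802 / 0.38)² = 108.71.
Rounding up, n = 109 per group.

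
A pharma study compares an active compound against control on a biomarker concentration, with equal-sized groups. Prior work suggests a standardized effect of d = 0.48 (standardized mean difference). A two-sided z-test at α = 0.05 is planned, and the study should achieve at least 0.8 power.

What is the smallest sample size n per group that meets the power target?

Set Φ(δ − 1.960) = 0.8; then δ − 1.960 = Φ⁻¹(0.8) = 0.842, giving δ = 2.802.
(The Φ(−δ − z_{α/2}) term is vanishingly small for δ > 0 and is dropped in the standard sample-size formula.)
δ = d·√(n/2) ⇒ n = 2(δ/d)² = 2 × (2.802 / 0.48)² = 68.13.
Rounding up, n = 69 per group.

n = 69 per group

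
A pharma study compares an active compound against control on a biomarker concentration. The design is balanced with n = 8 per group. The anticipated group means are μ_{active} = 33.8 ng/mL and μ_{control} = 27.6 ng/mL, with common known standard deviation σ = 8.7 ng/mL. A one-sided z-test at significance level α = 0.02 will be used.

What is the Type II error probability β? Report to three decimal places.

Standardized effect: d = |μ_{active} − μ_{control}| / σ = |33.8 − 27.6| / 8.7 = 0.7126
Noncentrality parameter: δ = d·√(n/2) = 0.7126 × √(8/2) = 1.4253
One-sided α = 0.02 → critical value z_{0.02} = 2.054.
Power = P(Z > 2.054 − δ) = Φ(-0.628) = 0.2649.
Type II error: β = 1 − power = 1 − 0.2649 = 0.7351.

β ≈ 0.735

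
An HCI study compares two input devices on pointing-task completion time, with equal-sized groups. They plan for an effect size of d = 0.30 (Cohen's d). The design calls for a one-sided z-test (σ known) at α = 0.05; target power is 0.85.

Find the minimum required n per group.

n = 160 per group

For power 0.85 need Φ(δ − z_{0.05}) = 0.85, so δ = z_{0.05} + z_{0.15} = 1.645 + 1.036 = 2.681.
δ = d·√(n/2) ⇒ n = 2(δ/d)² = 2 × (2.681 / 0.30)² = 159.76.
Round up to the next whole unit.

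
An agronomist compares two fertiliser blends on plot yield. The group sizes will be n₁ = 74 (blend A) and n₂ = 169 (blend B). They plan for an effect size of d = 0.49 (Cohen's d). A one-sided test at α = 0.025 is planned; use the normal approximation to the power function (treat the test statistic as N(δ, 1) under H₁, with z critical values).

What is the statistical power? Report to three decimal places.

Noncentrality parameter: δ = d / √(1/n₁ + 1/n₂) = 0.49 / √(1/74 + 1/169) = 3.5152
Critical value for a one-sided test at α = 0.025: z_α = 1.960.
Power = Φ(δ − 1.960) = Φ(1.555) = 0.9401.

Power ≈ 0.940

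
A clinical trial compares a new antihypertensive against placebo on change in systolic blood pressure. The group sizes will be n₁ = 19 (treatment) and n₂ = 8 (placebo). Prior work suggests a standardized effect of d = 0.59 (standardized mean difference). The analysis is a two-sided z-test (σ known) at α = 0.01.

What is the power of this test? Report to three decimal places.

Noncentrality parameter: λ = d / √(1/n₁ + 1/n₂) = 0.59 / √(1/19 + 1/8) = 1.3999
Two-sided α = 0.01 → critical value z_{0.005} = 2.576.
Power = Φ(λ − 2.576) + Φ(−λ − 2.576) = Φ(-1.176) + Φ(-3.976) = 0.1198 + 0.0000 = 0.1198.

Power ≈ 0.120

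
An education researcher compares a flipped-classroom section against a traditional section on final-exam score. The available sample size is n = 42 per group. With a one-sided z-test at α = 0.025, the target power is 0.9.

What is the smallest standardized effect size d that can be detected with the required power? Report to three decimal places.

Required noncentrality: δ = z_{0.025} + z_{0.10} = 1.960 + 1.282 = 3.242.
δ = d·√(n/2) ⇒ d = δ/√(n/2) = 3.242/√(42/2) = 0.7074.

d ≈ 0.707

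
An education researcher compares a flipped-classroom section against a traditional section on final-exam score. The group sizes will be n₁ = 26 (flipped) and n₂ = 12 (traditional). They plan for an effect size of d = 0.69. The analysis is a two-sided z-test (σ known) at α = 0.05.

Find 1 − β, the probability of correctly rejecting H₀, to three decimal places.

Power ≈ 0.507

Noncentrality parameter: λ = d / √(1/n₁ + 1/n₂) = 0.69 / √(1/26 + 1/12) = 1.9771
Two-sided α = 0.05 → critical value z_{0.025} = 1.960.
Power = Φ(λ − 1.960) + Φ(−λ − 1.960) = Φ(0.017) + Φ(-3.937) = 0.5068 + 0.0000 = 0.5069.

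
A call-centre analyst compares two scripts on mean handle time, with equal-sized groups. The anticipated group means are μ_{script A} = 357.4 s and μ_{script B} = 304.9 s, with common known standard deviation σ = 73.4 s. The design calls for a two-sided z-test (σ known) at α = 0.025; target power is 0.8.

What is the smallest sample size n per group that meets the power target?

Standardized effect: d = |μ_{script A} − μ_{script B}| / σ = |357.4 − 304.9| / 73.4 = 0.7153
For power 0.8 need Φ(δ − z_{0.0125}) = 0.8, so δ = z_{0.0125} + z_{0.20} = 2.241 + 0.842 = 3.083.
(For δ > 0 the lower-tail rejection region contributes negligibly to power, so the one-term inversion is standard.)
δ = d·√(n/2) ⇒ n = 2(δ/d)² = 2 × (3.083 / 0.7153)² = 37.16.
Rounding up, n = 38 per group.

n = 38 per group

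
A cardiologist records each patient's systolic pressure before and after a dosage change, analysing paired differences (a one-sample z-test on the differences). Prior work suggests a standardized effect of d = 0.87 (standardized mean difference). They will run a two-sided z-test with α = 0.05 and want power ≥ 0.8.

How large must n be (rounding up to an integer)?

For power 0.8 need Φ(δ − z_{0.025}) = 0.8, so δ = z_{0.025} + z_{0.20} = 1.960 + 0.842 = 2.802.
(For δ > 0 the lower-tail rejection region contributes negligibly to power, so the one-term inversion is standard.)
δ = d·√n ⇒ n = (δ/d)² = (2.802 / 0.87)² = 10.37.
Round up to the next whole unit.

n = 11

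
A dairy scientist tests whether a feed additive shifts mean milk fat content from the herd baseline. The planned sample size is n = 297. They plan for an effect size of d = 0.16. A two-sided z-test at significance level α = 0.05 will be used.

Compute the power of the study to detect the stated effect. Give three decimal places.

Power ≈ 0.787

Noncentrality parameter: δ = d·√n = 0.16 × √297 = 2.7574
Critical value for a two-sided test at α = 0.05: z_{α/2} = 1.960.
Power = Φ(δ − 1.960) + Φ(−δ − 1.960) = Φ(0.797) + Φ(-4.717) = 0.7874 + 0.0000 = 0.7874.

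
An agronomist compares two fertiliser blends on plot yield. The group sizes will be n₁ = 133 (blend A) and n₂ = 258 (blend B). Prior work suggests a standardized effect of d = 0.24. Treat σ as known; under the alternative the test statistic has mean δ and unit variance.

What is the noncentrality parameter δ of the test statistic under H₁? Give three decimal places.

The noncentrality parameter scales effect size by the design's sample-size factor: δ = d / √(1/n₁ + 1/n₂) = 0.24 / √(1/133 + 1/258) = 2.2483

δ ≈ 2.248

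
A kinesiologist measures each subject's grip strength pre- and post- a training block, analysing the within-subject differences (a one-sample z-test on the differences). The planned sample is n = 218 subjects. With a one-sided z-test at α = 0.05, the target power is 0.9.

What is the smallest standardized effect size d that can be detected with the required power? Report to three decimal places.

d ≈ 0.198

Required noncentrality: δ = z_{0.05} + z_{0.10} = 1.645 + 1.282 = 2.926.
δ = d·√n ⇒ d = δ/√n = 2.926/√218 = 0.1982.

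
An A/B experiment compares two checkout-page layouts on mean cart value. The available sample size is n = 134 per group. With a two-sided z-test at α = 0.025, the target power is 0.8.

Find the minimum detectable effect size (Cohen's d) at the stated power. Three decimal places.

d ≈ 0.377

Required noncentrality: δ = z_{0.0125} + z_{0.20} = 2.241 + 0.842 = 3.083.
(Lower-tail contribution to power is negligible for δ > 0.)
δ = d·√(n/2) ⇒ d = δ/√(n/2) = 3.083/√(134/2) = 0.3767.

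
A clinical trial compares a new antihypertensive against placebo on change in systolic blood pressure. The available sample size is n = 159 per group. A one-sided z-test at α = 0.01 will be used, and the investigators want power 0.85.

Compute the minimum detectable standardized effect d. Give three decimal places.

Required noncentrality: δ = z_{0.01} + z_{0.15} = 2.326 + 1.036 = 3.363.
δ = d·√(n/2) ⇒ d = δ/√(n/2) = 3.363/√(159/2) = 0.3772.

d ≈ 0.377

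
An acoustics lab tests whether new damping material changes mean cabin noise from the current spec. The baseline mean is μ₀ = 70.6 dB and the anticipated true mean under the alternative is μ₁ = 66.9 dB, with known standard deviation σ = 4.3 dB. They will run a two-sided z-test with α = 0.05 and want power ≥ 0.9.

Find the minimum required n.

n = 15

Standardized effect: d = |μ₁ − μ₀| / σ = |66.9 − 70.6| / 4.3 = 0.8605
For power 0.9 need Φ(δ − z_{0.025}) = 0.9, so δ = z_{0.025} + z_{0.10} = 1.960 + 1.282 = 3.242.
(Ignoring the negligible lower-tail rejection probability gives the usual closed-form inversion.)
δ = d·√n ⇒ n = (δ/d)² = (3.242 / 0.8605)² = 14.19.
Rounding up, n = 15.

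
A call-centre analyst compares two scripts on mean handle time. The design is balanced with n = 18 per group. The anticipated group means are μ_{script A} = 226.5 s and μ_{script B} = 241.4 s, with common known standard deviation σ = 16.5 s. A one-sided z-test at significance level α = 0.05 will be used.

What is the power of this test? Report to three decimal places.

Standardized effect: d = |μ_{script A} − μ_{script B}| / σ = |226.5 − 241.4| / 16.5 = 0.9030
Noncentrality parameter: δ = d·√(n/2) = 0.9030 × √(18/2) = 2.7091
One-sided α = 0.05 → critical value z_{0.05} = 1.645.
Power = Φ(δ − 1.645) = Φ(1.064) = 0.8564.

Power ≈ 0.856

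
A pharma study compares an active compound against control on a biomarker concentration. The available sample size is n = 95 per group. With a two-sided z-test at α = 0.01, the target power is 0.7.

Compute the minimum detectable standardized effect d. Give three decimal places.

d ≈ 0.450

Need Φ(δ − 2.576) = 0.7, so δ = 2.576 + 0.524 = 3.100.
(The second rejection-region term Φ(−δ − z_{α/2}) is negligible and dropped.)
δ = d·√(n/2) ⇒ d = δ/√(n/2) = 3.100/√(95/2) = 0.4498.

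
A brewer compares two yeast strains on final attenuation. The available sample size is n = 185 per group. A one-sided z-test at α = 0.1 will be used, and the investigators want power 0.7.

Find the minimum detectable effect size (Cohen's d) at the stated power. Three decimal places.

d ≈ 0.188

Need Φ(δ − 1.282) = 0.7, so δ = 1.282 + 0.524 = 1.806.
δ = d·√(n/2) ⇒ d = δ/√(n/2) = 1.806/√(185/2) = 0.1878.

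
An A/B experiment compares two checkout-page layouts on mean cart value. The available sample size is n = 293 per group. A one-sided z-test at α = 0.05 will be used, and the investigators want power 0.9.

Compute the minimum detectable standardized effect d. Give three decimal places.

d ≈ 0.242

Required noncentrality: δ = z_{0.05} + z_{0.10} = 1.645 + 1.282 = 2.926.
δ = d·√(n/2) ⇒ d = δ/√(n/2) = 2.926/√(293/2) = 0.2418.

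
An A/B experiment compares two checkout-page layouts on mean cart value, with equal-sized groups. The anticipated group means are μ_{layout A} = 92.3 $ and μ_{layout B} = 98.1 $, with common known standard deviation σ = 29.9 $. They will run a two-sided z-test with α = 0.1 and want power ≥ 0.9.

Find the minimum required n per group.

n = 456 per group

Standardized effect: d = |μ_{layout A} − μ_{layout B}| / σ = |92.3 − 98.1| / 29.9 = 0.1940
Set Φ(δ − 1.645) = 0.9; then δ − 1.645 = Φ⁻¹(0.9) = 1.282, giving δ = 2.926.
(Ignoring the negligible lower-tail rejection probability gives the usual closed-form inversion.)
δ = d·√(n/2) ⇒ n = 2(δ/d)² = 2 × (2.926 / 0.1940)² = 455.18.
Rounding up, n = 456 per group.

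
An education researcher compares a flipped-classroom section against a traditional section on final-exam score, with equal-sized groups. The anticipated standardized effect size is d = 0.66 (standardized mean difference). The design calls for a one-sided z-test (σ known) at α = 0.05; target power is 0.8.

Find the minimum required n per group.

n = 29 per group

For power 0.8 need Φ(δ − z_{0.05}) = 0.8, so δ = z_{0.05} + z_{0.20} = 1.645 + 0.842 = 2.486.
δ = d·√(n/2) ⇒ n = 2(δ/d)² = 2 × (2.486 / 0.66)² = 28.39.
Round up to the next whole unit.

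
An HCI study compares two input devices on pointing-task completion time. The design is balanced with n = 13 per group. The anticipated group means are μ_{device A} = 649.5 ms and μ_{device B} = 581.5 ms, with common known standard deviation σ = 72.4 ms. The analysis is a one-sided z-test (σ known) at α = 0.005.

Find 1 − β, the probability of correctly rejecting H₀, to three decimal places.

Power ≈ 0.428

Standardized effect: d = |μ_{device A} − μ_{device B}| / σ = |649.5 − 581.5| / 72.4 = 0.9392
Noncentrality parameter: δ = d·√(n/2) = 0.9392 × √(13/2) = 2.3946
One-sided α = 0.005 → critical value z_{0.005} = 2.576.
Power = Φ(δ − 2.576) = Φ(-0.181) = 0.4281.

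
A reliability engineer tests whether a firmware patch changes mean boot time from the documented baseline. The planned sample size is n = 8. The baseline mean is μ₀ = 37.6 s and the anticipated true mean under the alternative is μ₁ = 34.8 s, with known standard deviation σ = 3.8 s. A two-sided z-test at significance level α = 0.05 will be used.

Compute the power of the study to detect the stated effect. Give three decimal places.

Power ≈ 0.549

Standardized effect: d = |μ₁ − μ₀| / σ = |34.8 − 37.6| / 3.8 = 0.7368
Noncentrality parameter: λ = d·√n = 0.7368 × √8 = 2.0841
Two-sided α = 0.05 → critical value z_{0.025} = 1.960.
Power = Φ(λ − 1.960) + Φ(−λ − 1.960) = Φ(0.124) + Φ(-4.044) = 0.5494 + 0.0000 = 0.5494.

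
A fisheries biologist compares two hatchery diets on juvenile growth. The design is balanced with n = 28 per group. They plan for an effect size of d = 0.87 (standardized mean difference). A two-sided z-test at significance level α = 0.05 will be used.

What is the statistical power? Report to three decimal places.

Noncentrality parameter: λ = d·√(n/2) = 0.87 × √(28/2) = 3.2552
Two-sided α = 0.05 → critical value z_{0.025} = 1.960.
Power = Φ(λ − 1.960) + Φ(−λ − 1.960) = Φ(1.295) + Φ(-5.215) = 0.9024 + 0.0000 = 0.9024.

Power ≈ 0.902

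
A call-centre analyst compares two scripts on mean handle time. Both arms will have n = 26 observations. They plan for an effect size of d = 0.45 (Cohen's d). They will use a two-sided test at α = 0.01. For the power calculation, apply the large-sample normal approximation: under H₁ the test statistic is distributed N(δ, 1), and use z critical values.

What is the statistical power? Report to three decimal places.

Power ≈ 0.170

Noncentrality parameter: δ = d·√(n/2) = 0.45 × √(26/2) = 1.6225
Two-sided α = 0.01 → critical value z_{0.005} = 2.576.
Power = Φ(δ − 2.576) + Φ(−δ − 2.576) = Φ(-0.953) + Φ(-4.198) = 0.1702 + 0.0000 = 0.1702.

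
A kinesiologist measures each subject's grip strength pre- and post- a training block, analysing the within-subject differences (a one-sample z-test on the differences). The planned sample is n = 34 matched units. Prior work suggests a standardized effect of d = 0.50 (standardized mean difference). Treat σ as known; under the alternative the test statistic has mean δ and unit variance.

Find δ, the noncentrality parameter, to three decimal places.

The noncentrality parameter scales effect size by the design's sample-size factor: δ = d·√n = 0.50 × √34 = 2.9155

δ ≈ 2.915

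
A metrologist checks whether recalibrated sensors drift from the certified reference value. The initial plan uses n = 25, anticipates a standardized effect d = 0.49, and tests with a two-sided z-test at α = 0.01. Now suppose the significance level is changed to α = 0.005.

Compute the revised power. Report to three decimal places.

δ = d·√n = 0.49 × √25 = 2.4500 (unchanged). New critical value: z_{0.0025} = 2.807.
Revised power = Φ(δ − 2.807) + Φ(−δ − 2.807) = Φ(-0.357) + Φ(-5.257) = 0.3605 + 0.0000 = 0.3605.

Power ≈ 0.361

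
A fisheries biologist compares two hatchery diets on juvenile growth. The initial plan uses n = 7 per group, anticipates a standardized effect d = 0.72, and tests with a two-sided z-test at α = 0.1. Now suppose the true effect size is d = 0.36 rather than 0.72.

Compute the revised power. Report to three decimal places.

Power ≈ 0.176

With d = 0.36: δ = d·√(n/2) = 0.36 × √(7/2) = 0.6735. Critical value z_{0.05} = 1.645.
Revised power = Φ(δ − 1.645) + Φ(−δ − 1.645) = Φ(-0.971) + Φ(-2.318) = 0.1657 + 0.0102 = 0.1759.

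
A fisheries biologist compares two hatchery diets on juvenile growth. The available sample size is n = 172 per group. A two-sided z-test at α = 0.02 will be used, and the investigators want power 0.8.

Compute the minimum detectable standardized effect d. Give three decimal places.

d ≈ 0.342

Need Φ(δ − 2.326) = 0.8, so δ = 2.326 + 0.842 = 3.168.
(The second rejection-region term Φ(−δ − z_{α/2}) is negligible and dropped.)
δ = d·√(n/2) ⇒ d = δ/√(n/2) = 3.168/√(172/2) = 0.3416.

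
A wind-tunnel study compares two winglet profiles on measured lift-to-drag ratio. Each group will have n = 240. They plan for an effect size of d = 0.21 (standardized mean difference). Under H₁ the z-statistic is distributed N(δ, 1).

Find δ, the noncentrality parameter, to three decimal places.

The noncentrality parameter scales effect size by the design's sample-size factor: δ = d·√(n/2) = 0.21 × √(240/2) = 2.3004

δ ≈ 2.300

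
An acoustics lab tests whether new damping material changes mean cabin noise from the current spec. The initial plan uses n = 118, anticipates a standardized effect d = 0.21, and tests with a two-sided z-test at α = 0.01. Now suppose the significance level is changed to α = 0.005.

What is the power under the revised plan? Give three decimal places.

δ = d·√n = 0.21 × √118 = 2.2812 (unchanged). New critical value: z_{0.0025} = 2.807.
Revised power = Φ(δ − 2.807) + Φ(−δ − 2.807) = Φ(-0.526) + Φ(-5.088) = 0.2995 + 0.0000 = 0.2995.

Power ≈ 0.299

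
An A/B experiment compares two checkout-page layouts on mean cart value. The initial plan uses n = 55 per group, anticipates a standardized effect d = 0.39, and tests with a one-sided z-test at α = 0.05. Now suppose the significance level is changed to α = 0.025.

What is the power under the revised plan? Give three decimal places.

Power ≈ 0.534

δ = d·√(n/2) = 0.39 × √(55/2) = 2.0452 (unchanged). New critical value: z_{0.025} = 1.960.
Revised power = Φ(δ − 1.960) = Φ(0.085) = 0.5340.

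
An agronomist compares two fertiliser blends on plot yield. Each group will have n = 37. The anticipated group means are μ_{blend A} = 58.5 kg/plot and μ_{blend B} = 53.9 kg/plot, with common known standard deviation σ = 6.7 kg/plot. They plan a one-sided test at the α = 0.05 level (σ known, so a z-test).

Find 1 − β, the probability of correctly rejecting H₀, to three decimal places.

Power ≈ 0.905

Standardized effect: d = |μ_{blend A} − μ_{blend B}| / σ = |58.5 − 53.9| / 6.7 = 0.6866
Noncentrality parameter: δ = d·√(n/2) = 0.6866 × √(37/2) = 2.9530
One-sided α = 0.05 → critical value z_{0.05} = 1.645.
Power = P(Z > 1.645 − δ) = Φ(1.308) = 0.9046.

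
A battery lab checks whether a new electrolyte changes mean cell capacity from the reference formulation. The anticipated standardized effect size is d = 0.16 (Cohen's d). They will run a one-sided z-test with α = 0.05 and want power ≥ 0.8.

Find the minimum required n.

n = 242

For power 0.8 need Φ(δ − z_{0.05}) = 0.8, so δ = z_{0.05} + z_{0.20} = 1.645 + 0.842 = 2.486.
δ = d·√n ⇒ n = (δ/d)² = (2.486 / 0.16)² = 241.51.
Round up to the next whole unit.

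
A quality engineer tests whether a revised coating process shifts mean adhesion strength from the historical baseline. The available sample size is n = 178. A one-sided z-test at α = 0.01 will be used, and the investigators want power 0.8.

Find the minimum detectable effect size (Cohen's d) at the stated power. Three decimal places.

d ≈ 0.237

Required noncentrality: δ = z_{0.01} + z_{0.20} = 2.326 + 0.842 = 3.168.
δ = d·√n ⇒ d = δ/√n = 3.168/√178 = 0.2374.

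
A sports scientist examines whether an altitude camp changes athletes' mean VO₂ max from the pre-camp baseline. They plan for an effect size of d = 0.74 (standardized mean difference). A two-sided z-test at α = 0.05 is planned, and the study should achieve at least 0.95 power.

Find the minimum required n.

For power 0.95 need Φ(δ − z_{0.025}) = 0.95, so δ = z_{0.025} + z_{0.05} = 1.960 + 1.645 = 3.605.
(Ignoring the negligible lower-tail rejection probability gives the usual closed-form inversion.)
δ = d·√n ⇒ n = (δ/d)² = (3.605 / 0.74)² = 23.73.
Rounding up, n = 24.

n = 24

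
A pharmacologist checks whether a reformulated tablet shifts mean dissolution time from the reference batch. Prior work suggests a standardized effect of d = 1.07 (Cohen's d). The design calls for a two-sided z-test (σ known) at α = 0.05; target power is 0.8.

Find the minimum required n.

n = 7

Set Φ(δ − 1.960) = 0.8; then δ − 1.960 = Φ⁻¹(0.8) = 0.842, giving δ = 2.802.
(The Φ(−δ − z_{α/2}) term is vanishingly small for δ > 0 and is dropped in the standard sample-size formula.)
δ = d·√n ⇒ n = (δ/d)² = (2.802 / 1.07)² = 6.86.
Round up to the next whole unit.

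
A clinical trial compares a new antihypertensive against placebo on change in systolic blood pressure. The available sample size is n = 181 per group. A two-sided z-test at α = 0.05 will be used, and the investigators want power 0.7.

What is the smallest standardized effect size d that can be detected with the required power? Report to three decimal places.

Need Φ(δ − 1.960) = 0.7, so δ = 1.960 + 0.524 = 2.484.
(Lower-tail contribution to power is negligible for δ > 0.)
δ = d·√(n/2) ⇒ d = δ/√(n/2) = 2.484/√(181/2) = 0.2612.

d ≈ 0.261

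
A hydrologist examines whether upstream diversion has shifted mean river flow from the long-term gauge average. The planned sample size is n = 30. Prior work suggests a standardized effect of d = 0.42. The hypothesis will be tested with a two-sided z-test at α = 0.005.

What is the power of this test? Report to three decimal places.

Power ≈ 0.306

Noncentrality parameter: δ = d·√n = 0.42 × √30 = 2.3004
Two-sided α = 0.005 → critical value z_{0.0025} = 2.807.
Power = Φ(δ − 2.807) + Φ(−δ − 2.807) = Φ(-0.507) + Φ(-5.107) = 0.3062 + 0.0000 = 0.3062.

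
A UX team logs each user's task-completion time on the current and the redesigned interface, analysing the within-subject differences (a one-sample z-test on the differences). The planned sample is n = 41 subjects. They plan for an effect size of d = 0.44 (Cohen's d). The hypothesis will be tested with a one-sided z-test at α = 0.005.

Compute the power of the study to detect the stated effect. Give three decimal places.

Noncentrality parameter: δ = d·√n = 0.44 × √41 = 2.8174
Critical value for a one-sided test at α = 0.005: z_α = 2.576.
Power = Φ(δ − 2.576) = Φ(0.242) = 0.5954.

Power ≈ 0.595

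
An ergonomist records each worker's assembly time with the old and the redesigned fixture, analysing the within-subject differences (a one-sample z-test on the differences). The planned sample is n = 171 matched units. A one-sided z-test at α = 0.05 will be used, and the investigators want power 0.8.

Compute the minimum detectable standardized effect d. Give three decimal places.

Required noncentrality: δ = z_{0.05} + z_{0.20} = 1.645 + 0.842 = 2.486.
δ = d·√n ⇒ d = δ/√n = 2.486/√171 = 0.1901.

d ≈ 0.190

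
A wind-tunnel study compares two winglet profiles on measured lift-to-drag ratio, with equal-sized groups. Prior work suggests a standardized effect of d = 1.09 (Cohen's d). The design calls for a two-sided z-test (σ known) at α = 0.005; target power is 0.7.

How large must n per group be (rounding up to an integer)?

n = 19 per group

Set Φ(δ − 2.807) = 0.7; then δ − 2.807 = Φ⁻¹(0.7) = 0.524, giving δ = 3.331.
(Ignoring the negligible lower-tail rejection probability gives the usual closed-form inversion.)
δ = d·√(n/2) ⇒ n = 2(δ/d)² = 2 × (3.331 / 1.09)² = 18.68.
Rounding up, n = 19 per group.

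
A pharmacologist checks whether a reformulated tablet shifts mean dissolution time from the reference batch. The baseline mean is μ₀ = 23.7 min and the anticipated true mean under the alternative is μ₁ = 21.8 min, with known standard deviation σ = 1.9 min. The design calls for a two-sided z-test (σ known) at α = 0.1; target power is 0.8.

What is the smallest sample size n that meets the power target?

Standardized effect: d = |μ₁ − μ₀| / σ = |21.8 − 23.7| / 1.9 = 1.0000
For power 0.8 need Φ(δ − z_{0.05}) = 0.8, so δ = z_{0.05} + z_{0.20} = 1.645 + 0.842 = 2.486.
(For δ > 0 the lower-tail rejection region contributes negligibly to power, so the one-term inversion is standard.)
δ = d·√n ⇒ n = (δ/d)² = (2.486 / 1.0000)² = 6.18.
Rounding up, n = 7.

n = 7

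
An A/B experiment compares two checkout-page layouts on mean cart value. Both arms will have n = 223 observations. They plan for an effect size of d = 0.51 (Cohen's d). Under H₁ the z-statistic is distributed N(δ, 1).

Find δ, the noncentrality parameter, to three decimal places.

The noncentrality parameter scales effect size by the design's sample-size factor: δ = d·√(n/2) = 0.51 × √(223/2) = 5.3853

δ ≈ 5.385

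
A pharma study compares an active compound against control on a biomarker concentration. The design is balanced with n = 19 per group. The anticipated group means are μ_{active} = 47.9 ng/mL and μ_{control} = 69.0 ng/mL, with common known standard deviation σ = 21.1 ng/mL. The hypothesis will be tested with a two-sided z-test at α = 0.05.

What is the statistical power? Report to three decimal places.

Standardized effect: d = |μ_{active} − μ_{control}| / σ = |47.9 − 69.0| / 21.1 = 1.0000
Noncentrality parameter: δ = d·√(n/2) = 1.0000 × √(19/2) = 3.0822
Two-sided α = 0.05 → critical value z_{0.025} = 1.960.
Power = Φ(δ − 1.960) + Φ(−δ − 1.960) = Φ(1.122) + Φ(-5.042) = 0.8691 + 0.0000 = 0.8691.

Power ≈ 0.869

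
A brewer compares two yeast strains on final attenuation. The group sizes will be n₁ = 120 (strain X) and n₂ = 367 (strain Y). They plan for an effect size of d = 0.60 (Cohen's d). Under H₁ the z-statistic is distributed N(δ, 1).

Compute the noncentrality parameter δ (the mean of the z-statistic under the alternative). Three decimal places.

The noncentrality parameter scales effect size by the design's sample-size factor: δ = d / √(1/n₁ + 1/n₂) = 0.60 / √(1/120 + 1/367) = 5.7057

δ ≈ 5.706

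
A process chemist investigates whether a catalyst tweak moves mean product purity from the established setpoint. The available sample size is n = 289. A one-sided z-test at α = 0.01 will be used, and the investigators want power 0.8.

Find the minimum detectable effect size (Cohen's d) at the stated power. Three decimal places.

Required noncentrality: δ = z_{0.01} + z_{0.20} = 2.326 + 0.842 = 3.168.
δ = d·√n ⇒ d = δ/√n = 3.168/√289 = 0.1864.

d ≈ 0.186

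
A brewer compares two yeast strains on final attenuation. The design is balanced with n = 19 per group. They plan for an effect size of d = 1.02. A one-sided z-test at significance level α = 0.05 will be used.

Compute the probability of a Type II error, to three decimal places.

β ≈ 0.067

Noncentrality parameter: δ = d·√(n/2) = 1.02 × √(19/2) = 3.1439
One-sided α = 0.05 → critical value z_{0.05} = 1.645.
Power = Φ(δ − 1.645) = Φ(1.499) = 0.9331.
Type II error: β = 1 − power = 1 − 0.9331 = 0.0669.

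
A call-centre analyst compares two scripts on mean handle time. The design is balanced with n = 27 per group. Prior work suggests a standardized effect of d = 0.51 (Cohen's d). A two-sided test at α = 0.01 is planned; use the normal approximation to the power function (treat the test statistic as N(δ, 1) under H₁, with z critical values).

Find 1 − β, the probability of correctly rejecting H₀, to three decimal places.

Noncentrality parameter: δ = d·√(n/2) = 0.51 × √(27/2) = 1.8739
Two-sided α = 0.01 → critical value z_{0.005} = 2.576.
Power = Φ(δ − 2.576) + Φ(−δ − 2.576) = Φ(-0.702) + Φ(-4.450) = 0.2413 + 0.0000 = 0.2414.

Power ≈ 0.241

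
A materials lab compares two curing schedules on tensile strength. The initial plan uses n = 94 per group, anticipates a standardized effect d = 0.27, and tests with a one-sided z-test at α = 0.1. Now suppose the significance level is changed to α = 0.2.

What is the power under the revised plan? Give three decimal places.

Power ≈ 0.844

δ = d·√(n/2) = 0.27 × √(94/2) = 1.8510 (unchanged). New critical value: z_{0.2} = 0.842.
Revised power = P(Z > 0.842 − δ) = Φ(1.009) = 0.8436.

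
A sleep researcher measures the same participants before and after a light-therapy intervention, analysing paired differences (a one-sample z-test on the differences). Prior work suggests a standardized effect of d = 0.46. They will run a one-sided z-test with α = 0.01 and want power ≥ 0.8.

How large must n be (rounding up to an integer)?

Set Φ(δ − 2.326) = 0.8; then δ − 2.326 = Φ⁻¹(0.8) = 0.842, giving δ = 3.168.
δ = d·√n ⇒ n = (δ/d)² = (3.168 / 0.46)² = 47.43.
Rounding up, n = 48.

n = 48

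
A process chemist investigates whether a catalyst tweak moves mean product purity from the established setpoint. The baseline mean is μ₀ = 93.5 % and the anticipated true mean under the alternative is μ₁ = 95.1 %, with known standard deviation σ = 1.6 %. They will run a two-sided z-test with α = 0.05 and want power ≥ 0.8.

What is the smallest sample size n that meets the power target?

Standardized effect: d = |μ₁ − μ₀| / σ = |95.1 − 93.5| / 1.6 = 1.0000
For power 0.8 need Φ(δ − z_{0.025}) = 0.8, so δ = z_{0.025} + z_{0.20} = 1.960 + 0.842 = 2.802.
(For δ > 0 the lower-tail rejection region contributes negligibly to power, so the one-term inversion is standard.)
δ = d·√n ⇒ n = (δ/d)² = (2.802 / 1.0000)² = 7.85.
Rounding up, n = 8.

n = 8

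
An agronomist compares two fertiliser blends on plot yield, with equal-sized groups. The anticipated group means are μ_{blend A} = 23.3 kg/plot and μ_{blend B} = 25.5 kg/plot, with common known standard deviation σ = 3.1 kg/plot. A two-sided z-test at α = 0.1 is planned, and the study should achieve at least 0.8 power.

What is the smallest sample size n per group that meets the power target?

Standardized effect: d = |μ_{blend A} − μ_{blend B}| / σ = |23.3 − 25.5| / 3.1 = 0.7097
Set Φ(δ − 1.645) = 0.8; then δ − 1.645 = Φ⁻¹(0.8) = 0.842, giving δ = 2.486.
(Ignoring the negligible lower-tail rejection probability gives the usual closed-form inversion.)
δ = d·√(n/2) ⇒ n = 2(δ/d)² = 2 × (2.486 / 0.7097)² = 24.55.
Round up to the next whole unit.

n = 25 per group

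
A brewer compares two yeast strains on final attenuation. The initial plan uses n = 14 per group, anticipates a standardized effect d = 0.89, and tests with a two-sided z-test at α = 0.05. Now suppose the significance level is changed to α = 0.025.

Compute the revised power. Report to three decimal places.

Power ≈ 0.545

δ = d·√(n/2) = 0.89 × √(14/2) = 2.3547 (unchanged). New critical value: z_{0.0125} = 2.241.
Revised power = Φ(δ − 2.241) + Φ(−δ − 2.241) = Φ(0.113) + Φ(-4.596) = 0.5451 + 0.0000 = 0.5451.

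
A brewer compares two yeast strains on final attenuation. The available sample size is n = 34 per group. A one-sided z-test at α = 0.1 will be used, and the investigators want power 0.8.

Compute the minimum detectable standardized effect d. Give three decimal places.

d ≈ 0.515

Required noncentrality: δ = z_{0.1} + z_{0.20} = 1.282 + 0.842 = 2.123.
δ = d·√(n/2) ⇒ d = δ/√(n/2) = 2.123/√(34/2) = 0.5149.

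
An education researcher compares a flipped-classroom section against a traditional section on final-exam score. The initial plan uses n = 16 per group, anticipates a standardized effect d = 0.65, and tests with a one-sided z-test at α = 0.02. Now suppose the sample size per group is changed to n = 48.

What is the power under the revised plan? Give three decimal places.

With n = 48 per group: δ = d·√(n/2) = 0.65 × √(48/2) = 3.1843. Critical value z_{0.02} = 2.054.
Revised power = P(Z > 2.054 − δ) = Φ(1.131) = 0.8709.

Power ≈ 0.871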